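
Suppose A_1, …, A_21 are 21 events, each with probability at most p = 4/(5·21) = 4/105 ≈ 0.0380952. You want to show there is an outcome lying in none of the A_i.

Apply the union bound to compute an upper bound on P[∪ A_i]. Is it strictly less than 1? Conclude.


Union bound: P[∪_{i=1}^{21} A_i] ≤ Σ_i P[A_i] ≤ 21·p = 21·(4/105) = 4/5.
Numerically: 4/5 ≈ 0.8000000.
Is 4/5 < 1? YES.
Since P[∪ A_i] ≤ 4/5 < 1, the complement has P[∩ A_i^c] ≥ 1 − 4/5 = 1/5 > 0, so some outcome avoids every A_i.

21·p = 4/5 ≈ 0.8000000; existence CERTIFIED by the union bound.


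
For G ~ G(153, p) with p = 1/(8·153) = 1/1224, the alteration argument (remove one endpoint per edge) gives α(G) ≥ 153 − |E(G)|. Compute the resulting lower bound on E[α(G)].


E[|E(G)|] = C(153, 2)·p = 11628 · (1/1224) = 19/2.
E[α(G)] ≥ n − E[|E(G)|] = 153 − 19/2 = 287/2.
Numerically: ≈ 143.500000.
(This is only a lower bound; the true E[α(G)] may be larger.)

E[α(G)] ≥ 287/2 ≈ 143.500000.


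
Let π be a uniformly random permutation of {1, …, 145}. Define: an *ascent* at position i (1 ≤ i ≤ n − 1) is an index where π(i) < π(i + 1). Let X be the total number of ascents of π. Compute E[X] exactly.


Write X = Σ X_I over i = 1, …, 144, with X_I the indicator of one ascent.
There are 144 indicators.
For each fixed i, the pair (π(i), π(i+1)) is a uniformly random ordered pair of distinct values from {1, …, 145}; by symmetry P[π(i) < π(i+1)] = 1/2.
By linearity: E[X] = 144 · (1/2) = (145 − 1) · (1/2) = 72 ≈ 72.000.

E[X] = 72 = 72.000.


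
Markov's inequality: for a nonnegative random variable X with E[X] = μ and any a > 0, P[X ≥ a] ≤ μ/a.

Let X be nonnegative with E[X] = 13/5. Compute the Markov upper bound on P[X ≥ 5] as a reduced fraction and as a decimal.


μ = E[X] = 13/5, a = 5.
Markov: P[X ≥ 5] ≤ μ/a = (13/5)/5 = 13/25.
Numerically: ≈ 0.52000.
(Since a = 5 > μ = 2.60000, the bound 13/25 is < 1 and informative.)

P[X ≥ 5] ≤ 13/25 ≈ 0.52000.


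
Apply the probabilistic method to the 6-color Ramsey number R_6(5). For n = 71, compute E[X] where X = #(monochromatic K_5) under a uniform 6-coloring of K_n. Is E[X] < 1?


E[X] = C(71, 5) · 6^{1 − 10} = 13019909 · 6^{−9} = 13019909/10077696.
As a reduced fraction: E[X] = 13019909/10077696 ≈ 1.2920.
Is E[X] < 1? NO.
Since E[X] ≥ 1, the first-moment bound is inconclusive at n = 71; it does NOT by itself certify R_6(5) > 71.

E[X] = 13019909/10077696 ≈ 1.2920; E[X] ≥ 1; first-moment method inconclusive here.


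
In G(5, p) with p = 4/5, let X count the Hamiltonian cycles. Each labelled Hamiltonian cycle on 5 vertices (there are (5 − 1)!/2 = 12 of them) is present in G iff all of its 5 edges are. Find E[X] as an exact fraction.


K_5 has (5 − 1)!/2 = 12 labelled Hamiltonian cycles.
For each such Hamiltonian cycle H, let X_H = 1 if all 5 edges of H are present in G. Then P[X_H = 1] = p^{5} = (4/5)^{5} = 1024/3125.
By linearity: E[X] = Σ_H E[X_H] = 12 · p^{5} = 12 · 1024/3125 = 12288/3125.
Numerically: E[X] ≈ 3.93216.

E[X] = 12 · (4/5)^{5} = 12288/3125 ≈ 3.93216.


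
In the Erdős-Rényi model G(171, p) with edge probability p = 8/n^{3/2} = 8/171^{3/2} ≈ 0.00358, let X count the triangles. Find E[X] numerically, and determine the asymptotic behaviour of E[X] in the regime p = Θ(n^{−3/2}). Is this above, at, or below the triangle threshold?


Number of potential triangles: C(171, 3) = 818805.
Each occurs with probability p³ ≈ (0.00358)³ ≈ 4.57918e-08.
By linearity: E[X] = C(171, 3)·p³ ≈ 818805 · 4.57918e-08 ≈ 0.037.
Since α = 3/2 > 1, p = c/n^{3/2} = o(1/n) is below the triangle threshold p ~ 1/n. Asymptotically E[X] ~ (c³/6)·n^{3(1−α)} = (8³/6)·n^{-1.5} → 0, so by Markov's inequality G has no triangles w.h.p.

E[X] ≈ 0.037; in regime p = Θ(1/n^{3/2}) E[X] tends to 0 (below the triangle threshold p ~ 1/n).


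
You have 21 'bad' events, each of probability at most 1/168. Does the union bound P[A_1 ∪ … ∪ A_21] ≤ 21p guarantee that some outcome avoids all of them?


Union bound: P[∪_{i=1}^{21} A_i] ≤ Σ_i P[A_i] ≤ 21·p = 21·(1/168) = 1/8.
Numerically: 1/8 ≈ 0.12500.
Is 1/8 < 1? YES.
Since P[∪ A_i] ≤ 1/8 < 1, the complement has P[∩ A_i^c] ≥ 1 − 1/8 = 7/8 > 0, so some outcome avoids every A_i.

21·p = 1/8 ≈ 0.12500; existence CERTIFIED by the union bound.


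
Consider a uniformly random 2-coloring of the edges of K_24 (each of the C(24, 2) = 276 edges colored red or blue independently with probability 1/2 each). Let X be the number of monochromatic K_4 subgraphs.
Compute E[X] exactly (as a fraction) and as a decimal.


Let X = Σ_S X_S over the C(24, 4) = 10626 subsets S of size 4, where X_S = 1 if the K_4 on S is monochromatic.
For a fixed S, the K_4 on S has C(4, 2) = 6 edges. P[all 6 edges red] = (1/2)^6, and likewise for blue, so P[monochromatic] = 2·(1/2)^6 = 2^{1 − 6} = 1/32.
By linearity of expectation: E[X] = C(24, 4) · 2^{1 − 6} = 10626 · 1/32 = 5313/16.
Numerically: E[X] ≈ 332.0625.

E[X] = C(24,4)·2^(1−C(4,2)) = 5313/16 ≈ 332.0625.


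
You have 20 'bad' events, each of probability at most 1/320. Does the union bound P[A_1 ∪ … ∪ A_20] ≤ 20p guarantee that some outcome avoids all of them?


Union bound: P[∪_{i=1}^{20} A_i] ≤ Σ_i P[A_i] ≤ 20·p = 20·(1/320) = 1/16.
Numerically: 1/16 ≈ 0.06250.
Is 1/16 < 1? YES.
Since P[∪ A_i] ≤ 1/16 < 1, the complement has P[∩ A_i^c] ≥ 1 − 1/16 = 15/16 > 0, so some outcome avoids every A_i.

20·p = 1/16 ≈ 0.06250; existence CERTIFIED by the union bound.


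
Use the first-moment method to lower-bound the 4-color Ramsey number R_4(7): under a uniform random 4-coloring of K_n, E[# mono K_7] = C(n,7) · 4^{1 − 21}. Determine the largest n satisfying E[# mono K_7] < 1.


We need C(n, 7) · 4^{1 − 21} < 1, i.e. C(n, 7) < 4^{21 − 1} = 1099511627776.
Check values of n near the boundary:
  n = 176: C(176, 7) = 919790691600; 919790691600 < 1099511627776? YES
  n = 177: C(177, 7) = 957664425960; 957664425960 < 1099511627776? YES
  n = 178: C(178, 7) = 996867063280; 996867063280 < 1099511627776? YES
  n = 179: C(179, 7) = 1037437234460; 1037437234460 < 1099511627776? YES
  n = 180: C(180, 7) = 1079414463600; 1079414463600 < 1099511627776? YES
  n = 181: C(181, 7) = 1122839183400; 1122839183400 < 1099511627776? NO
The largest n with C(n, 7) < 1099511627776 is n = 180 (where E[X] = 67463403975/68719476736 ≈ 0.982). Hence R_4(7) > 180, i.e. R_4(7) ≥ 181.

Largest n = 180; hence R_4(7) > 180.


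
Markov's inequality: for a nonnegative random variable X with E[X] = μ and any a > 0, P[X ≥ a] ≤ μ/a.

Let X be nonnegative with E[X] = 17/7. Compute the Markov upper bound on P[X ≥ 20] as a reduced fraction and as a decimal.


μ = E[X] = 17/7, a = 20.
Markov: P[X ≥ 20] ≤ μ/a = (17/7)/20 = 17/140.
Numerically: ≈ 0.121429.
(Since a = 20 > μ = 2.428571, the bound 17/140 is < 1 and informative.)

P[X ≥ 20] ≤ 17/140 ≈ 0.121429.


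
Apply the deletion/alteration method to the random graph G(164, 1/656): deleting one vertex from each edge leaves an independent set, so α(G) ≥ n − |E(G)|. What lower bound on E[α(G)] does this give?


E[|E(G)|] = C(164, 2)·p = 13366 · (1/656) = 163/8.
E[α(G)] ≥ n − E[|E(G)|] = 164 − 163/8 = 1149/8.
Numerically: ≈ 143.625000.
(This is only a lower bound; the true E[α(G)] may be larger.)

E[α(G)] ≥ 1149/8 ≈ 143.625000.


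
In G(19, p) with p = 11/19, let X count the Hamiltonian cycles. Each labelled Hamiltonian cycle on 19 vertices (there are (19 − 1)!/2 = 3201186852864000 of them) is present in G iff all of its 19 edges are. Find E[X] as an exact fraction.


K_19 has (19 − 1)!/2 = 3201186852864000 labelled Hamiltonian cycles.
For each such Hamiltonian cycle H, let X_H = 1 if all 19 edges of H are present in G. Then P[X_H = 1] = p^{19} = (11/19)^{19} = 61159090448414546291/1978419655660313589123979.
Summing the indicators: E[X] = Σ_H E[X_H] = 3201186852864000 · p^{19} = 3201186852864000 · 61159090448414546291/1978419655660313589123979 = 195781676276584883979724733927424000/1978419655660313589123979.
Numerically: E[X] ≈ 9.896e+10.

E[X] = 3201186852864000 · (11/19)^{19} = 195781676276584883979724733927424000/1978419655660313589123979 ≈ 9.896e+10.


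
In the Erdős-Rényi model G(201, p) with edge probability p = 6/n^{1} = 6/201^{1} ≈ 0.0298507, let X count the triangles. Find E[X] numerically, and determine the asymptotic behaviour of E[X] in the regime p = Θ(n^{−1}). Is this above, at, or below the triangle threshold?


Number of potential triangles: C(201, 3) = 1333300.
Each occurs with probability p³ ≈ (0.0298507)³ ≈ 2.65990165e-05.
By linearity: E[X] = C(201, 3)·p³ ≈ 1333300 · 2.65990165e-05 ≈ 35.464469.
Here α = 1, so p = 6/n is exactly at the triangle threshold p ~ 1/n. Asymptotically E[X] → c³/6 = 6³/6 = 36 ≈ 36.000000, a bounded constant. In this regime the triangle count is asymptotically Poisson(c³/6).

E[X] ≈ 35.464469; in regime p = Θ(1/n^{1}) E[X] stays bounded (at the triangle threshold p ~ 1/n).


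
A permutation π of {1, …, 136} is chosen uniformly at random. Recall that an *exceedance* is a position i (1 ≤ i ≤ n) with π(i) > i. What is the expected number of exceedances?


Write X = Σ_{i=1}^{136} X_i, where X_i = 1_{π(i) > i}.
For each fixed i, π(i) is uniform over {1, …, 136} (marginal of a uniform permutation), so P[π(i) > i] = (n − i)/n. Summing: Σ_{i=1}^{136} (n − i)/n = (0 + 1 + … + 135)/136 = 136(136 − 1)/(2·136) = (136 − 1)/2.
Hence E[X] = Σ_{i=1}^{136} (136 − i)/136 = 135/2 ≈ 67.5000.

E[X] = 135/2 = 67.5000.


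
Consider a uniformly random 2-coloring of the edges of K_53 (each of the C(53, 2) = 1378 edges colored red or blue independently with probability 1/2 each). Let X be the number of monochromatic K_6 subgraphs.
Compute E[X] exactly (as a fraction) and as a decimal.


Let X = Σ_S X_S over the C(53, 6) = 22957480 subsets S of size 6, where X_S = 1 if the K_6 on S is monochromatic.
For a fixed S, the K_6 on S has C(6, 2) = 15 edges. P[all 15 edges red] = (1/2)^15, and likewise for blue, so P[monochromatic] = 2·(1/2)^15 = 2^{1 − 15} = 1/16384.
By linearity of expectation: E[X] = C(53, 6) · 2^{1 − 15} = 22957480 · 1/16384 = 2869685/2048.
Numerically: E[X] ≈ 1401.213.

E[X] = C(53,6)·2^(1−C(6,2)) = 2869685/2048 ≈ 1401.213.


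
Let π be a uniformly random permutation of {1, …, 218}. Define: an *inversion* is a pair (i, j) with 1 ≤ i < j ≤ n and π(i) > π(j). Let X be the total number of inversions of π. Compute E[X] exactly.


Write X = Σ X_I over the C(218, 2) = 23653 pairs i < j, with X_I the indicator of one inversion.
There are 23653 indicators.
For each fixed pair i < j, the values π(i) and π(j) are two distinct elements of {1, …, 218} in uniformly random order; by symmetry P[π(i) > π(j)] = 1/2.
By linearity: E[X] = 23653 · (1/2) = C(218, 2) · (1/2) = 23653/2 = 23653/2 ≈ 11826.500000.

E[X] = 23653/2 = 11826.500000.


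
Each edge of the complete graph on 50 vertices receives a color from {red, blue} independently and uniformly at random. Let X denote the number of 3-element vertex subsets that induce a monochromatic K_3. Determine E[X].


Let X = Σ_S X_S over the C(50, 3) = 19600 subsets S of size 3, where X_S = 1 if the K_3 on S is monochromatic.
For a fixed S, the K_3 on S has C(3, 2) = 3 edges. P[all 3 edges red] = (1/2)^3, and likewise for blue, so P[monochromatic] = 2·(1/2)^3 = 2^{1 − 3} = 1/4.
Summing: E[X] = C(50, 3) · 2^{1 − 3} = 19600 · 1/4 = 4900.
Numerically: E[X] ≈ 4900.0000.

E[X] = C(50,3)·2^(1−C(3,2)) = 4900 ≈ 4900.0000.


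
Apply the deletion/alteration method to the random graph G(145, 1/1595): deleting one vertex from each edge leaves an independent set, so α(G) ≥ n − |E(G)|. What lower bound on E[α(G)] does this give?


E[|E(G)|] = C(145, 2)·p = 10440 · (1/1595) = 72/11.
E[α(G)] ≥ n − E[|E(G)|] = 145 − 72/11 = 1523/11.
Numerically: ≈ 138.454545.
(This is only a lower bound; the true E[α(G)] may be larger.)

E[α(G)] ≥ 1523/11 ≈ 138.454545.


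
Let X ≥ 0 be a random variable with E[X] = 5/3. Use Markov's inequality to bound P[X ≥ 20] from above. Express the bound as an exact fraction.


μ = E[X] = 5/3, a = 20.
Markov: P[X ≥ 20] ≤ μ/a = (5/3)/20 = 1/12.
Numerically: ≈ 0.0833.
(Since a = 20 > μ = 1.6667, the bound 1/12 is < 1 and informative.)

P[X ≥ 20] ≤ 1/12 ≈ 0.0833.


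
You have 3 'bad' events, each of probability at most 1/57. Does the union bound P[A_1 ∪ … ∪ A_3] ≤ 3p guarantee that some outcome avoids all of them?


Union bound: P[∪_{i=1}^{3} A_i] ≤ Σ_i P[A_i] ≤ 3·p = 3·(1/57) = 1/19.
Numerically: 1/19 ≈ 0.05263.
Is 1/19 < 1? YES.
Since P[∪ A_i] ≤ 1/19 < 1, the complement has P[∩ A_i^c] ≥ 1 − 1/19 = 18/19 > 0, so some outcome avoids every A_i.

3·p = 1/19 ≈ 0.05263; existence CERTIFIED by the union bound.


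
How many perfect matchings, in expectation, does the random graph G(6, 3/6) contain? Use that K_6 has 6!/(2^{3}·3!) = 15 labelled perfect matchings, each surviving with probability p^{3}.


K_6 has 6!/(2^{3}·3!) = 15 labelled perfect matchings.
For each such perfect matching H, let X_H = 1 if all 3 edges of H are present in G. Then P[X_H = 1] = p^{3} = (1/2)^{3} = 1/8.
By linearity: E[X] = Σ_H E[X_H] = 15 · p^{3} = 15 · 1/8 = 15/8.
Numerically: E[X] ≈ 1.88.

E[X] = 15 · (1/2)^{3} = 15/8 ≈ 1.88.


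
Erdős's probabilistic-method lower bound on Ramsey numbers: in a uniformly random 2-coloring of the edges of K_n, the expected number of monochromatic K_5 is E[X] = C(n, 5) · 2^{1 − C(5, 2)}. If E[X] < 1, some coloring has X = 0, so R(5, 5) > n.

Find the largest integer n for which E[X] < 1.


We need C(n, 5) · 2^{1 − 10} < 1, i.e. C(n, 5) < 2^{10 − 1} = 512.
Check values of n near the boundary:
  n = 9: C(9, 5) = 126; 126 < 512? YES
  n = 10: C(10, 5) = 252; 252 < 512? YES
  n = 11: C(11, 5) = 462; 462 < 512? YES
  n = 12: C(12, 5) = 792; 792 < 512? NO
  n = 13: C(13, 5) = 1287; 1287 < 512? NO
The largest n with C(n, 5) < 512 is n = 11 (where E[X] = 231/256 ≈ 0.902). Hence R(5, 5) > 11, i.e. R(5, 5) ≥ 12.

Largest n = 11; hence R(5, 5) > 11.


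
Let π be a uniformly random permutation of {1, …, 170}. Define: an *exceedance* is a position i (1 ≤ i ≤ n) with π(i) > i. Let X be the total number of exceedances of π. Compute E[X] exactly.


Write X = Σ_{i=1}^{170} X_i, where X_i = 1_{π(i) > i}.
For each fixed i, π(i) is uniform over {1, …, 170} (marginal of a uniform permutation), so P[π(i) > i] = (n − i)/n. Summing: Σ_{i=1}^{170} (n − i)/n = (0 + 1 + … + 169)/170 = 170(170 − 1)/(2·170) = (170 − 1)/2.
Hence E[X] = Σ_{i=1}^{170} (170 − i)/170 = 169/2 ≈ 84.500.

E[X] = 169/2 = 84.500.


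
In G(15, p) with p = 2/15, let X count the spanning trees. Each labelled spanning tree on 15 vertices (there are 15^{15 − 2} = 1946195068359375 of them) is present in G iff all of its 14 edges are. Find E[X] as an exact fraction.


K_15 has 15^{15 − 2} = 1946195068359375 labelled spanning trees.
For each such spanning tree H, let X_H = 1 if all 14 edges of H are present in G. Then P[X_H = 1] = p^{14} = (2/15)^{14} = 16384/29192926025390625.
By linearity of expectation: E[X] = Σ_H E[X_H] = 1946195068359375 · p^{14} = 1946195068359375 · 16384/29192926025390625 = 16384/15.
Numerically: E[X] ≈ 1092.27.

E[X] = 1946195068359375 · (2/15)^{14} = 16384/15 ≈ 1092.27.


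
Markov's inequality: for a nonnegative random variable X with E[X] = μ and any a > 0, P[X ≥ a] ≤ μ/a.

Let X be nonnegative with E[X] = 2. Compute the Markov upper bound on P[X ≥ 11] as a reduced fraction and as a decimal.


μ = E[X] = 2, a = 11.
Markov: P[X ≥ 11] ≤ μ/a = (2)/11 = 2/11.
Numerically: ≈ 0.182.
(Since a = 11 > μ = 2.000, the bound 2/11 is < 1 and informative.)

P[X ≥ 11] ≤ 2/11 ≈ 0.182.


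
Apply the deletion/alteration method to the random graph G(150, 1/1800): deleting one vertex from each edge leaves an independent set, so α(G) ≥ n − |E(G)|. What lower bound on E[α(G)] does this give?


E[|E(G)|] = C(150, 2)·p = 11175 · (1/1800) = 149/24.
E[α(G)] ≥ n − E[|E(G)|] = 150 − 149/24 = 3451/24.
Numerically: ≈ 143.7917.
(This is only a lower bound; the true E[α(G)] may be larger.)

E[α(G)] ≥ 3451/24 ≈ 143.7917.


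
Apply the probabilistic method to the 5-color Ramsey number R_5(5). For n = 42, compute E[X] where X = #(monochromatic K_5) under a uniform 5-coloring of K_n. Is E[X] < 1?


E[X] = C(42, 5) · 5^{1 − 10} = 850668 · 5^{−9} = 850668/1953125.
As a reduced fraction: E[X] = 850668/1953125 ≈ 0.436.
Is E[X] < 1? YES.
Since E[X] < 1, there exists a 5-coloring of K_{42} with no monochromatic K_5; hence R_5(5) > 42.

E[X] = 850668/1953125 ≈ 0.436; E[X] < 1, so R_5(5) > 42.


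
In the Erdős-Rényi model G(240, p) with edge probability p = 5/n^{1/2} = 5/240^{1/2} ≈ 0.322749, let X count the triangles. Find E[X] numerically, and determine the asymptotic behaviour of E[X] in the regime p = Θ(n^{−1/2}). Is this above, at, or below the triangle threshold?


Number of potential triangles: C(240, 3) = 2275280.
Each occurs with probability p³ ≈ (0.322749)³ ≈ 3.36196471e-02.
By linearity: E[X] = C(240, 3)·p³ ≈ 2275280 · 3.36196471e-02 ≈ 76494.110659.
Since α = 1/2 < 1, p = c/n^{1/2} ≫ 1/n is above the triangle threshold p ~ 1/n. Asymptotically E[X] ~ (c³/6)·n^{3(1−α)} = (5³/6)·n^{1.5} → ∞; triangles are abundant w.h.p.

E[X] ≈ 76494.110659; in regime p = Θ(1/n^{1/2}) E[X] diverges (above the triangle threshold p ~ 1/n).


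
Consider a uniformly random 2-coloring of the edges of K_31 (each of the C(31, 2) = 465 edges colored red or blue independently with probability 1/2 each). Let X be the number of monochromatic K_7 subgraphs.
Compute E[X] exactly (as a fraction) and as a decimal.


Let X = Σ_S X_S over the C(31, 7) = 2629575 subsets S of size 7, where X_S = 1 if the K_7 on S is monochromatic.
For a fixed S, the K_7 on S has C(7, 2) = 21 edges. P[all 21 edges red] = (1/2)^21, and likewise for blue, so P[monochromatic] = 2·(1/2)^21 = 2^{1 − 21} = 1/1048576.
By linearity: E[X] = C(31, 7) · 2^{1 − 21} = 2629575 · 1/1048576 = 2629575/1048576.
Numerically: E[X] ≈ 2.5078.

E[X] = C(31,7)·2^(1−C(7,2)) = 2629575/1048576 ≈ 2.5078.


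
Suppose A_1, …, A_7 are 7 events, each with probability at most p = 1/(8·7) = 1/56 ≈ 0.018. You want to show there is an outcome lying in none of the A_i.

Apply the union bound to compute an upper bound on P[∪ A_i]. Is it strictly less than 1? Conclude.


Union bound: P[∪_{i=1}^{7} A_i] ≤ Σ_i P[A_i] ≤ 7·p = 7·(1/56) = 1/8.
Numerically: 1/8 ≈ 0.125.
Is 1/8 < 1? YES.
Since P[∪ A_i] ≤ 1/8 < 1, the complement has P[∩ A_i^c] ≥ 1 − 1/8 = 7/8 > 0, so some outcome avoids every A_i.

7·p = 1/8 ≈ 0.125; existence CERTIFIED by the union bound.


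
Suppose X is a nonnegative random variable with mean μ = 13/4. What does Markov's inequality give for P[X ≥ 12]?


μ = E[X] = 13/4, a = 12.
Markov: P[X ≥ 12] ≤ μ/a = (13/4)/12 = 13/48.
Numerically: ≈ 0.270833.
(Since a = 12 > μ = 3.250000, the bound 13/48 is < 1 and informative.)

P[X ≥ 12] ≤ 13/48 ≈ 0.270833.


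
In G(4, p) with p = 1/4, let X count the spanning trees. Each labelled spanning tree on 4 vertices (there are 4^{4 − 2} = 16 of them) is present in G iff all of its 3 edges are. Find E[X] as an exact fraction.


K_4 has 4^{4 − 2} = 16 labelled spanning trees.
For each such spanning tree H, let X_H = 1 if all 3 edges of H are present in G. Then P[X_H = 1] = p^{3} = (1/4)^{3} = 1/64.
By linearity of expectation: E[X] = Σ_H E[X_H] = 16 · p^{3} = 16 · 1/64 = 1/4.
Numerically: E[X] ≈ 0.25.

E[X] = 16 · (1/4)^{3} = 1/4 ≈ 0.25.


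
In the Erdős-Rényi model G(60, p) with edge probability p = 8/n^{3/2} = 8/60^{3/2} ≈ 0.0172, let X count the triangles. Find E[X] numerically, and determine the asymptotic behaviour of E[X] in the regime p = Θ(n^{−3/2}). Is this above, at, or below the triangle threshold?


Number of potential triangles: C(60, 3) = 34220.
Each occurs with probability p³ ≈ (0.0172)³ ≈ 5.10022e-06.
By linearity: E[X] = C(60, 3)·p³ ≈ 34220 · 5.10022e-06 ≈ 0.175.
Since α = 3/2 > 1, p = c/n^{3/2} = o(1/n) is below the triangle threshold p ~ 1/n. Asymptotically E[X] ~ (c³/6)·n^{3(1−α)} = (8³/6)·n^{-1.5} → 0, so by Markov's inequality G has no triangles w.h.p.

E[X] ≈ 0.175; in regime p = Θ(1/n^{3/2}) E[X] tends to 0 (below the triangle threshold p ~ 1/n).


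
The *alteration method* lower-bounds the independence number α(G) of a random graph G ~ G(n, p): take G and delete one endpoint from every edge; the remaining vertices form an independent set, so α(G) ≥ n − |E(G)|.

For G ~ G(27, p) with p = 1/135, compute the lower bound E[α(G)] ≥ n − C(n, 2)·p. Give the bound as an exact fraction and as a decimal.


E[|E(G)|] = C(27, 2)·p = 351 · (1/135) = 13/5.
E[α(G)] ≥ n − E[|E(G)|] = 27 − 13/5 = 122/5.
Numerically: ≈ 24.400000.
(This is only a lower bound; the true E[α(G)] may be larger.)

E[α(G)] ≥ 122/5 ≈ 24.400000.


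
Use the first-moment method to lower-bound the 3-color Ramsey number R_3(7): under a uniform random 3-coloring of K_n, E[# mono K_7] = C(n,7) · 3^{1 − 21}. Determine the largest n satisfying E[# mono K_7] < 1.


We need C(n, 7) · 3^{1 − 21} < 1, i.e. C(n, 7) < 3^{21 − 1} = 3486784401.
Check values of n near the boundary:
  n = 76: C(76, 7) = 2186189400; 2186189400 < 3486784401? YES
  n = 77: C(77, 7) = 2404808340; 2404808340 < 3486784401? YES
  n = 78: C(78, 7) = 2641902120; 2641902120 < 3486784401? YES
  n = 79: C(79, 7) = 2898753715; 2898753715 < 3486784401? YES
  n = 80: C(80, 7) = 3176716400; 3176716400 < 3486784401? YES
  n = 81: C(81, 7) = 3477216600; 3477216600 < 3486784401? YES
  n = 82: C(82, 7) = 3801756816; 3801756816 < 3486784401? NO
  n = 83: C(83, 7) = 4151918628; 4151918628 < 3486784401? NO
The largest n with C(n, 7) < 3486784401 is n = 81 (where E[X] = 42928600/43046721 ≈ 0.9973). Hence R_3(7) > 81, i.e. R_3(7) ≥ 82.

Largest n = 81; hence R_3(7) > 81.


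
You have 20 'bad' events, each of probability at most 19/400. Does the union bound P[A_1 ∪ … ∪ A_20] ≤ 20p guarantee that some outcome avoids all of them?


Union bound: P[∪_{i=1}^{20} A_i] ≤ Σ_i P[A_i] ≤ 20·p = 20·(19/400) = 19/20.
Numerically: 19/20 ≈ 0.95000.
Is 19/20 < 1? YES.
Since P[∪ A_i] ≤ 19/20 < 1, the complement has P[∩ A_i^c] ≥ 1 − 19/20 = 1/20 > 0, so some outcome avoids every A_i.

20·p = 19/20 ≈ 0.95000; existence CERTIFIED by the union bound.


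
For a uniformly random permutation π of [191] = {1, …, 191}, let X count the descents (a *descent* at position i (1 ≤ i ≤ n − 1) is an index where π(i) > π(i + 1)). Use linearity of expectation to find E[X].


Write X = Σ X_I over i = 1, …, 190, with X_I the indicator of one descent.
There are 190 indicators.
For each fixed i, the pair (π(i), π(i+1)) is a uniformly random ordered pair of distinct values from {1, …, 191}; by symmetry P[π(i) > π(i+1)] = 1/2.
By linearity: E[X] = 190 · (1/2) = (191 − 1) · (1/2) = 95 ≈ 95.000.

E[X] = 95 = 95.000.


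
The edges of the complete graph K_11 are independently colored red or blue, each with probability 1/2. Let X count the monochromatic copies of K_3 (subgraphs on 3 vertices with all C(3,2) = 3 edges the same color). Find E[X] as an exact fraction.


Let X = Σ_S X_S over the C(11, 3) = 165 subsets S of size 3, where X_S = 1 if the K_3 on S is monochromatic.
For a fixed S, the K_3 on S has C(3, 2) = 3 edges. P[all 3 edges red] = (1/2)^3, and likewise for blue, so P[monochromatic] = 2·(1/2)^3 = 2^{1 − 3} = 1/4.
By linearity of expectation: E[X] = C(11, 3) · 2^{1 − 3} = 165 · 1/4 = 165/4.
Numerically: E[X] ≈ 41.250.

E[X] = C(11,3)·2^(1−C(3,2)) = 165/4 ≈ 41.250.


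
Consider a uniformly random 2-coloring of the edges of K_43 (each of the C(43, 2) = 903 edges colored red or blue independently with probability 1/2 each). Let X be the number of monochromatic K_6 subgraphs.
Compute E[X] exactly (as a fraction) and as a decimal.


Let X = Σ_S X_S over the C(43, 6) = 6096454 subsets S of size 6, where X_S = 1 if the K_6 on S is monochromatic.
For a fixed S, the K_6 on S has C(6, 2) = 15 edges. P[all 15 edges red] = (1/2)^15, and likewise for blue, so P[monochromatic] = 2·(1/2)^15 = 2^{1 − 15} = 1/16384.
By linearity of expectation: E[X] = C(43, 6) · 2^{1 − 15} = 6096454 · 1/16384 = 3048227/8192.
Numerically: E[X] ≈ 372.09802.

E[X] = C(43,6)·2^(1−C(6,2)) = 3048227/8192 ≈ 372.09802.


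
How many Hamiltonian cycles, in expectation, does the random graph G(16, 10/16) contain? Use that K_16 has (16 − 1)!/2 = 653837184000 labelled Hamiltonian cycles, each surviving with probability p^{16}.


K_16 has (16 − 1)!/2 = 653837184000 labelled Hamiltonian cycles.
For each such Hamiltonian cycle H, let X_H = 1 if all 16 edges of H are present in G. Then P[X_H = 1] = p^{16} = (5/8)^{16} = 152587890625/281474976710656.
By linearity of expectation: E[X] = Σ_H E[X_H] = 653837184000 · p^{16} = 653837184000 · 152587890625/281474976710656 = 97429332733154296875/274877906944.
Numerically: E[X] ≈ 3.54e+08.

E[X] = 653837184000 · (5/8)^{16} = 97429332733154296875/274877906944 ≈ 3.54e+08.


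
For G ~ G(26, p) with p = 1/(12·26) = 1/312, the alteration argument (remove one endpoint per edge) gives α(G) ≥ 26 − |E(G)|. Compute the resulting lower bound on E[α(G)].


E[|E(G)|] = C(26, 2)·p = 325 · (1/312) = 25/24.
E[α(G)] ≥ n − E[|E(G)|] = 26 − 25/24 = 599/24.
Numerically: ≈ 24.95833.
(This is only a lower bound; the true E[α(G)] may be larger.)

E[α(G)] ≥ 599/24 ≈ 24.95833.


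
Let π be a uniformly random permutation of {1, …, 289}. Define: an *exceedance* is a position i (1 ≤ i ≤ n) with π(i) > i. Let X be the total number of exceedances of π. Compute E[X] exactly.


Write X = Σ_{i=1}^{289} X_i, where X_i = 1_{π(i) > i}.
For each fixed i, π(i) is uniform over {1, …, 289} (marginal of a uniform permutation), so P[π(i) > i] = (n − i)/n. Summing: Σ_{i=1}^{289} (n − i)/n = (0 + 1 + … + 288)/289 = 289(289 − 1)/(2·289) = (289 − 1)/2.
Hence E[X] = Σ_{i=1}^{289} (289 − i)/289 = 144 ≈ 144.00000.

E[X] = 144 = 144.00000.


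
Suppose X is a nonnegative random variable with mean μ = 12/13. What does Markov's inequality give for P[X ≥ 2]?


μ = E[X] = 12/13, a = 2.
Markov: P[X ≥ 2] ≤ μ/a = (12/13)/2 = 6/13.
Numerically: ≈ 0.4615.
(Since a = 2 > μ = 0.9231, the bound 6/13 is < 1 and informative.)

P[X ≥ 2] ≤ 6/13 ≈ 0.4615.


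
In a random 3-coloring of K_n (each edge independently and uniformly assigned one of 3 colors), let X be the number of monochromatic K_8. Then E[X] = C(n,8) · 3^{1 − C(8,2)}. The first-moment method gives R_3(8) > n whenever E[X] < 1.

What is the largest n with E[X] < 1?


We need C(n, 8) · 3^{1 − 28} < 1, i.e. C(n, 8) < 3^{28 − 1} = 7625597484987.
Check values of n near the boundary:
  n = 152: C(152, 8) = 5859727868575; 5859727868575 < 7625597484987? YES
  n = 153: C(153, 8) = 6183023199255; 6183023199255 < 7625597484987? YES
  n = 154: C(154, 8) = 6521818990995; 6521818990995 < 7625597484987? YES
  n = 155: C(155, 8) = 6876747915675; 6876747915675 < 7625597484987? YES
  n = 156: C(156, 8) = 7248464019225; 7248464019225 < 7625597484987? YES
  n = 157: C(157, 8) = 7637643295425; 7637643295425 < 7625597484987? NO
The largest n with C(n, 8) < 7625597484987 is n = 156 (where E[X] = 805384891025/847288609443 ≈ 0.9505). Hence R_3(8) > 156, i.e. R_3(8) ≥ 157.

Largest n = 156; hence R_3(8) > 156.


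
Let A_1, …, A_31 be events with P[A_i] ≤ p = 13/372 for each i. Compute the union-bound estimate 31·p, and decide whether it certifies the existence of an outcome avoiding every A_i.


Union bound: P[∪_{i=1}^{31} A_i] ≤ Σ_i P[A_i] ≤ 31·p = 31·(13/372) = 13/12.
Numerically: 13/12 ≈ 1.08333.
Is 13/12 < 1? NO.
Since the bound 13/12 is ≥ 1, the union bound is uninformative here; it does NOT by itself certify existence.

31·p = 13/12 ≈ 1.08333; existence NOT certified by the union bound.


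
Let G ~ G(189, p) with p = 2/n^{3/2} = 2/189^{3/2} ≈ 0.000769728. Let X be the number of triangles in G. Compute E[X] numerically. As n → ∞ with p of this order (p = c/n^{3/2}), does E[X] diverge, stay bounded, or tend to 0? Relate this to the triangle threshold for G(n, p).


Number of potential triangles: C(189, 3) = 1107414.
Each occurs with probability p³ ≈ (0.000769728)³ ≈ 4.56049379e-10.
By linearity: E[X] = C(189, 3)·p³ ≈ 1107414 · 4.56049379e-10 ≈ 0.000505.
Since α = 3/2 > 1, p = c/n^{3/2} = o(1/n) is below the triangle threshold p ~ 1/n. Asymptotically E[X] ~ (c³/6)·n^{3(1−α)} = (2³/6)·n^{-1.5} → 0, so by Markov's inequality G has no triangles w.h.p.

E[X] ≈ 0.000505; in regime p = Θ(1/n^{3/2}) E[X] tends to 0 (below the triangle threshold p ~ 1/n).


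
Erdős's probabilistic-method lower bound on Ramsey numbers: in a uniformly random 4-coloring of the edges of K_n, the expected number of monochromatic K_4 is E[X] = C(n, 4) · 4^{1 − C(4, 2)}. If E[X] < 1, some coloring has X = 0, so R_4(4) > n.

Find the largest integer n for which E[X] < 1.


We need C(n, 4) · 4^{1 − 6} < 1, i.e. C(n, 4) < 4^{6 − 1} = 1024.
Check values of n near the boundary:
  n = 13: C(13, 4) = 715; 715 < 1024? YES
  n = 14: C(14, 4) = 1001; 1001 < 1024? YES
  n = 15: C(15, 4) = 1365; 1365 < 1024? NO
  n = 16: C(16, 4) = 1820; 1820 < 1024? NO
  n = 17: C(17, 4) = 2380; 2380 < 1024? NO
The largest n with C(n, 4) < 1024 is n = 14 (where E[X] = 1001/1024 ≈ 0.977539). Hence R_4(4) > 14, i.e. R_4(4) ≥ 15.

Largest n = 14; hence R_4(4) > 14.


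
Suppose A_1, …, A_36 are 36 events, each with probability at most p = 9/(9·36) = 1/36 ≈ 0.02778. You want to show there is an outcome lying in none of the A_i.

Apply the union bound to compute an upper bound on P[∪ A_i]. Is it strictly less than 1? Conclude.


Union bound: P[∪_{i=1}^{36} A_i] ≤ Σ_i P[A_i] ≤ 36·p = 36·(1/36) = 1.
Numerically: 1 ≈ 1.00000.
Is 1 < 1? NO.
Since the bound 1 is ≥ 1, the union bound is uninformative here; it does NOT by itself certify existence.

36·p = 1 ≈ 1.00000; existence NOT certified by the union bound.


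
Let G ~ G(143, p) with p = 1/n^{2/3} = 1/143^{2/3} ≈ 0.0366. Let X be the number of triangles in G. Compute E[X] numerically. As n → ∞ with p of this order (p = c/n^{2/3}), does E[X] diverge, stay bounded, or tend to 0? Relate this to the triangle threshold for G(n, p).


Number of potential triangles: C(143, 3) = 477191.
Each occurs with probability p³ ≈ (0.0366)³ ≈ 4.89021e-05.
By linearity: E[X] = C(143, 3)·p³ ≈ 477191 · 4.89021e-05 ≈ 23.336.
Since α = 2/3 < 1, p = c/n^{2/3} ≫ 1/n is above the triangle threshold p ~ 1/n. Asymptotically E[X] ~ (c³/6)·n^{3(1−α)} = (1³/6)·n^{1} → ∞; triangles are abundant w.h.p.

E[X] ≈ 23.336; in regime p = Θ(1/n^{2/3}) E[X] diverges (above the triangle threshold p ~ 1/n).


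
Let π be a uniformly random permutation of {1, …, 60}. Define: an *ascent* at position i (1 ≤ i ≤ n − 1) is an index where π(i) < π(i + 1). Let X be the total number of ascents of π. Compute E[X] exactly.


Write X = Σ X_I over i = 1, …, 59, with X_I the indicator of one ascent.
There are 59 indicators.
For each fixed i, the pair (π(i), π(i+1)) is a uniformly random ordered pair of distinct values from {1, …, 60}; by symmetry P[π(i) < π(i+1)] = 1/2.
By linearity: E[X] = 59 · (1/2) = (60 − 1) · (1/2) = 59/2 ≈ 29.500000.

E[X] = 59/2 = 29.500000.


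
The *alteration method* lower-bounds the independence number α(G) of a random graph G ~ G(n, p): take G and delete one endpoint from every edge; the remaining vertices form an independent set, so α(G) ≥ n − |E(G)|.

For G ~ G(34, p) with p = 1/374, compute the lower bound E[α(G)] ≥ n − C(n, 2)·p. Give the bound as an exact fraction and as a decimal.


E[|E(G)|] = C(34, 2)·p = 561 · (1/374) = 3/2.
E[α(G)] ≥ n − E[|E(G)|] = 34 − 3/2 = 65/2.
Numerically: ≈ 32.500000.
(This is only a lower bound; the true E[α(G)] may be larger.)

E[α(G)] ≥ 65/2 ≈ 32.500000.


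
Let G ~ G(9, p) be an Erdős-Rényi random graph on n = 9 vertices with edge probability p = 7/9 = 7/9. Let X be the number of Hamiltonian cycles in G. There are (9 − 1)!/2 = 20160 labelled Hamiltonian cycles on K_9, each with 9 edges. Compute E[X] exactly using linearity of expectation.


K_9 has (9 − 1)!/2 = 20160 labelled Hamiltonian cycles.
For each such Hamiltonian cycle H, let X_H = 1 if all 9 edges of H are present in G. Then P[X_H = 1] = p^{9} = (7/9)^{9} = 40353607/387420489.
By linearity of expectation: E[X] = Σ_H E[X_H] = 20160 · p^{9} = 20160 · 40353607/387420489 = 90392079680/43046721.
Numerically: E[X] ≈ 2100.

E[X] = 20160 · (7/9)^{9} = 90392079680/43046721 ≈ 2100.


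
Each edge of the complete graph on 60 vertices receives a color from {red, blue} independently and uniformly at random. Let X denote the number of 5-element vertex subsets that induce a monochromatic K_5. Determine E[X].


Let X = Σ_S X_S over the C(60, 5) = 5461512 subsets S of size 5, where X_S = 1 if the K_5 on S is monochromatic.
For a fixed S, the K_5 on S has C(5, 2) = 10 edges. P[all 10 edges red] = (1/2)^10, and likewise for blue, so P[monochromatic] = 2·(1/2)^10 = 2^{1 − 10} = 1/512.
By linearity: E[X] = C(60, 5) · 2^{1 − 10} = 5461512 · 1/512 = 682689/64.
Numerically: E[X] ≈ 10667.0156.

E[X] = C(60,5)·2^(1−C(5,2)) = 682689/64 ≈ 10667.0156.


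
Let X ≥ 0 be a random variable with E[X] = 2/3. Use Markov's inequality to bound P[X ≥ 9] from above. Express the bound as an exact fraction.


μ = E[X] = 2/3, a = 9.
Markov: P[X ≥ 9] ≤ μ/a = (2/3)/9 = 2/27.
Numerically: ≈ 0.074.
(Since a = 9 > μ = 0.667, the bound 2/27 is < 1 and informative.)

P[X ≥ 9] ≤ 2/27 ≈ 0.074.


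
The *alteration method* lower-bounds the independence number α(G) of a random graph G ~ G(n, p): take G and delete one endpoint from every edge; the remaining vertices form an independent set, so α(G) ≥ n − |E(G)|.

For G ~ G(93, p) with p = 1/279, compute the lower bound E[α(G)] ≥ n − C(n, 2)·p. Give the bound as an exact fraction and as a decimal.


E[|E(G)|] = C(93, 2)·p = 4278 · (1/279) = 46/3.
E[α(G)] ≥ n − E[|E(G)|] = 93 − 46/3 = 233/3.
Numerically: ≈ 77.666667.
(This is only a lower bound; the true E[α(G)] may be larger.)

E[α(G)] ≥ 233/3 ≈ 77.666667.


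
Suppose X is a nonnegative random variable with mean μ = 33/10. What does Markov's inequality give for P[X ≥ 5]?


μ = E[X] = 33/10, a = 5.
Markov: P[X ≥ 5] ≤ μ/a = (33/10)/5 = 33/50.
Numerically: ≈ 0.66000.
(Since a = 5 > μ = 3.30000, the bound 33/50 is < 1 and informative.)

P[X ≥ 5] ≤ 33/50 ≈ 0.66000.


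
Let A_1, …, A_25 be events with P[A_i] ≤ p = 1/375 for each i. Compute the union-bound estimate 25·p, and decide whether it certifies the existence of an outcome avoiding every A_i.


Union bound: P[∪_{i=1}^{25} A_i] ≤ Σ_i P[A_i] ≤ 25·p = 25·(1/375) = 1/15.
Numerically: 1/15 ≈ 0.0667.
Is 1/15 < 1? YES.
Since P[∪ A_i] ≤ 1/15 < 1, the complement has P[∩ A_i^c] ≥ 1 − 1/15 = 14/15 > 0, so some outcome avoids every A_i.

25·p = 1/15 ≈ 0.0667; existence CERTIFIED by the union bound.


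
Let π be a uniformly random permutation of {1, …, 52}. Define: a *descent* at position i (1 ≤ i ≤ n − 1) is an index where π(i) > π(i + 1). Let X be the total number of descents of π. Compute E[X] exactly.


Write X = Σ X_I over i = 1, …, 51, with X_I the indicator of one descent.
There are 51 indicators.
For each fixed i, the pair (π(i), π(i+1)) is a uniformly random ordered pair of distinct values from {1, …, 52}; by symmetry P[π(i) > π(i+1)] = 1/2.
By linearity: E[X] = 51 · (1/2) = (52 − 1) · (1/2) = 51/2 ≈ 25.500000.

E[X] = 51/2 = 25.500000.


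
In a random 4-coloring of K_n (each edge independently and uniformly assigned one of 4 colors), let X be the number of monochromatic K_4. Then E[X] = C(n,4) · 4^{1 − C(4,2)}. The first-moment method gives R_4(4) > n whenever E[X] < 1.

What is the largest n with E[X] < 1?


We need C(n, 4) · 4^{1 − 6} < 1, i.e. C(n, 4) < 4^{6 − 1} = 1024.
Check values of n near the boundary:
  n = 9: C(9, 4) = 126; 126 < 1024? YES
  n = 10: C(10, 4) = 210; 210 < 1024? YES
  n = 11: C(11, 4) = 330; 330 < 1024? YES
  n = 12: C(12, 4) = 495; 495 < 1024? YES
  n = 13: C(13, 4) = 715; 715 < 1024? YES
  n = 14: C(14, 4) = 1001; 1001 < 1024? YES
  n = 15: C(15, 4) = 1365; 1365 < 1024? NO
  n = 16: C(16, 4) = 1820; 1820 < 1024? NO
The largest n with C(n, 4) < 1024 is n = 14 (where E[X] = 1001/1024 ≈ 0.9775). Hence R_4(4) > 14, i.e. R_4(4) ≥ 15.

Largest n = 14; hence R_4(4) > 14.


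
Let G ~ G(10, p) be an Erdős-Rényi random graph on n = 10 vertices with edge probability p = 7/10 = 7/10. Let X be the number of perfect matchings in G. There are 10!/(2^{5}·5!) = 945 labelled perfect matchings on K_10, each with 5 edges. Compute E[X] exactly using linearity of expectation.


K_10 has 10!/(2^{5}·5!) = 945 labelled perfect matchings.
For each such perfect matching H, let X_H = 1 if all 5 edges of H are present in G. Then P[X_H = 1] = p^{5} = (7/10)^{5} = 16807/100000.
By linearity: E[X] = Σ_H E[X_H] = 945 · p^{5} = 945 · 16807/100000 = 3176523/20000.
Numerically: E[X] ≈ 158.8.

E[X] = 945 · (7/10)^{5} = 3176523/20000 ≈ 158.8.


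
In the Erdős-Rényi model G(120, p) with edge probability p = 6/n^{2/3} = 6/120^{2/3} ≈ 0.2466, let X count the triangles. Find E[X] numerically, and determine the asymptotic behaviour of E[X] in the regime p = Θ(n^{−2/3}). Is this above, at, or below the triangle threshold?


Number of potential triangles: C(120, 3) = 280840.
Each occurs with probability p³ ≈ (0.2466)³ ≈ 1.500000e-02.
By linearity: E[X] = C(120, 3)·p³ ≈ 280840 · 1.500000e-02 ≈ 4212.6000.
Since α = 2/3 < 1, p = c/n^{2/3} ≫ 1/n is above the triangle threshold p ~ 1/n. Asymptotically E[X] ~ (c³/6)·n^{3(1−α)} = (6³/6)·n^{1} → ∞; triangles are abundant w.h.p.

E[X] ≈ 4212.6000; in regime p = Θ(1/n^{2/3}) E[X] diverges (above the triangle threshold p ~ 1/n).


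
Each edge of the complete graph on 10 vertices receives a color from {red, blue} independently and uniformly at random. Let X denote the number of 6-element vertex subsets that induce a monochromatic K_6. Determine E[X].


Let X = Σ_S X_S over the C(10, 6) = 210 subsets S of size 6, where X_S = 1 if the K_6 on S is monochromatic.
For a fixed S, the K_6 on S has C(6, 2) = 15 edges. P[all 15 edges red] = (1/2)^15, and likewise for blue, so P[monochromatic] = 2·(1/2)^15 = 2^{1 − 15} = 1/16384.
By linearity: E[X] = C(10, 6) · 2^{1 − 15} = 210 · 1/16384 = 105/8192.
Numerically: E[X] ≈ 0.012817.

E[X] = C(10,6)·2^(1−C(6,2)) = 105/8192 ≈ 0.012817.


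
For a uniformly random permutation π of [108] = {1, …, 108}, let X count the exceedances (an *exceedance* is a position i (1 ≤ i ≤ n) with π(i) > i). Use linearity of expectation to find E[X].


Write X = Σ_{i=1}^{108} X_i, where X_i = 1_{π(i) > i}.
For each fixed i, π(i) is uniform over {1, …, 108} (marginal of a uniform permutation), so P[π(i) > i] = (n − i)/n. Summing: Σ_{i=1}^{108} (n − i)/n = (0 + 1 + … + 107)/108 = 108(108 − 1)/(2·108) = (108 − 1)/2.
Hence E[X] = Σ_{i=1}^{108} (108 − i)/108 = 107/2 ≈ 53.500.

E[X] = 107/2 = 53.500.


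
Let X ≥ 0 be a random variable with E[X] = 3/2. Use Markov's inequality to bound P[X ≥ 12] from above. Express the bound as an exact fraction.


μ = E[X] = 3/2, a = 12.
Markov: P[X ≥ 12] ≤ μ/a = (3/2)/12 = 1/8.
Numerically: ≈ 0.12500.
(Since a = 12 > μ = 1.50000, the bound 1/8 is < 1 and informative.)

P[X ≥ 12] ≤ 1/8 ≈ 0.12500.
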